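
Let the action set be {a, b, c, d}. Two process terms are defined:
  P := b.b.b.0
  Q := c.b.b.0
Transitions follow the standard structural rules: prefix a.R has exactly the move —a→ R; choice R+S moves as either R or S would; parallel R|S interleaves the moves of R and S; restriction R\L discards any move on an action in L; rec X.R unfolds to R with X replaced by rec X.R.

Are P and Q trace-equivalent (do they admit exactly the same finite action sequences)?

Reachable graph of P (4 states):
  s0 = b.b.b.0 has moves -b-> s1
  s1 = b.b.0 has moves -b-> s2
  s2 = b.0 has moves -b-> s3
  s3 = 0 has moves ·
Reachable graph of Q (4 states):
  t0 = c.b.b.0 has moves -c-> t1
  t1 = b.b.0 has moves -b-> t2
  t2 = b.0 has moves -b-> t3
  t3 = 0 has moves ·
Executing b from P (initial set {s0}):
  step 1 (b): {s1}
  P completes σ.
Executing b from Q (initial set {t0}):
  step 1 (b): no successor for Q

traces(P) ≠ traces(Q) — witness ⟨b⟩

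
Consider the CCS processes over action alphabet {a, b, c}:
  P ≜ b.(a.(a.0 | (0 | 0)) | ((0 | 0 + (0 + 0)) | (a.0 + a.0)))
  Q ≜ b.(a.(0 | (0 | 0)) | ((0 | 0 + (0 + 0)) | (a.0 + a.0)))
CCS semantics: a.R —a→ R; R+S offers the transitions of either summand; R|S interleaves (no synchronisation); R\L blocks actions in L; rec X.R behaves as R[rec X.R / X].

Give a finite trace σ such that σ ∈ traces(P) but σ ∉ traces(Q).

P's transition system — 7 states:
  m0 = b.(a.(a.0 | (0 | 0)) | ((0 | 0 + (0 + 0)) | (a.0 + a.0))) → -b-> m1
  m1 = a.(a.0 | (0 | 0)) | ((0 | 0 + (0 + 0)) | (a.0 + a.0)) → -a-> m2, -a-> m3
  m2 = a.(a.0 | (0 | 0)) | ((0 | 0 + (0 + 0)) | 0) → -a-> m4
  m3 = a.0 | (0 | 0) | ((0 | 0 + (0 + 0)) | (a.0 + a.0)) → -a-> m4, -a-> m5
  m4 = a.0 | (0 | 0) | ((0 | 0 + (0 + 0)) | 0) → -a-> m6
  m5 = 0 | (0 | 0) | ((0 | 0 + (0 + 0)) | (a.0 + a.0)) → -a-> m6
  m6 = 0 | (0 | 0) | ((0 | 0 + (0 + 0)) | 0) → ·
Q's transition system — 5 states:
  n0 = b.(a.(0 | (0 | 0)) | ((0 | 0 + (0 + 0)) | (a.0 + a.0))) → -b-> n1
  n1 = a.(0 | (0 | 0)) | ((0 | 0 + (0 + 0)) | (a.0 + a.0)) → -a-> n2, -a-> n3
  n2 = 0 | (0 | 0) | ((0 | 0 + (0 + 0)) | (a.0 + a.0)) → -a-> n4
  n3 = a.(0 | (0 | 0)) | ((0 | 0 + (0 + 0)) | 0) → -a-> n4
  n4 = 0 | (0 | 0) | ((0 | 0 + (0 + 0)) | 0) → ·
Run σ = ⟨baaa⟩ on P: start {m0}
  after b @ step 1: {m1}
  after a @ step 2: {m2, m3}
  after a @ step 3: {m4, m5}
  after a @ step 4: {m6}
  ✓ P
Run σ = ⟨baaa⟩ on Q: start {n0}
  after b @ step 1: {n1}
  after a @ step 2: {n2, n3}
  after a @ step 3: {n4}
  after a @ step 4: ∅  — Q cannot continue

baaa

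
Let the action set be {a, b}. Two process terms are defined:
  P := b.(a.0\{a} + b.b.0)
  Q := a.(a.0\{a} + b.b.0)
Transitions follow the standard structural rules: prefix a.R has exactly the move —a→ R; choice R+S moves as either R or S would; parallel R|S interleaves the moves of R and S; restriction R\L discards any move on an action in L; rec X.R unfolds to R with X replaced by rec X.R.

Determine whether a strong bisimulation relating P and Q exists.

Reachable graph of P (5 states):
  s0 = b.(a.0\{a} + b.b.0) :: —b→ s1
  s1 = a.0\{a} + b.b.0 :: —a→ s2, —b→ s3
  s2 = 0\{a} :: stopped
  s3 = b.0 :: —b→ s4
  s4 = 0 :: stopped
Reachable graph of Q (5 states):
  t0 = a.(a.0\{a} + b.b.0) :: —a→ t1
  t1 = a.0\{a} + b.b.0 :: —a→ t2, —b→ t3
  t2 = 0\{a} :: stopped
  t3 = b.0 :: —b→ t4
  t4 = 0 :: stopped
Partition-refinement fixed point:
  B0 = {s0}
  B1 = {s1, t1}
  B2 = {s2, s4, t2, t4}
  B3 = {s3, t3}
  B4 = {t0}
s0 ∈ B0, t0 ∈ B4 → different blocks

NO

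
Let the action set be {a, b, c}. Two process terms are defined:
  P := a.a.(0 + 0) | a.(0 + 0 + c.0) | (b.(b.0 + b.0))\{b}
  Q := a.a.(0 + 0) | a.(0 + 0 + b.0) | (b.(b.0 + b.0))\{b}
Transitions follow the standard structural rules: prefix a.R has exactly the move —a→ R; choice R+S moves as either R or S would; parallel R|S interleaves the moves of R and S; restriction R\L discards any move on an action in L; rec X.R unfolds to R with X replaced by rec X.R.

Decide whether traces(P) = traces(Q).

LTS(P): 9 reachable states
  u0 = a.a.(0 + 0) | a.(0 + 0 + c.0) | (b.(b.0 + b.0))\{b} | —a→ u1, —a→ u2
  u1 = a.(0 + 0) | a.(0 + 0 + c.0) | (b.(b.0 + b.0))\{b} | —a→ u3, —a→ u4
  u2 = a.a.(0 + 0) | (0 + 0 + c.0) | (b.(b.0 + b.0))\{b} | —a→ u4, —c→ u5
  u3 = (0 + 0) | a.(0 + 0 + c.0) | (b.(b.0 + b.0))\{b} | —a→ u6
  u4 = a.(0 + 0) | (0 + 0 + c.0) | (b.(b.0 + b.0))\{b} | —a→ u6, —c→ u7
  u5 = a.a.(0 + 0) | 0 | (b.(b.0 + b.0))\{b} | —a→ u7
  u6 = (0 + 0) | (0 + 0 + c.0) | (b.(b.0 + b.0))\{b} | —c→ u8
  u7 = a.(0 + 0) | 0 | (b.(b.0 + b.0))\{b} | —a→ u8
  u8 = (0 + 0) | 0 | (b.(b.0 + b.0))\{b} | ∅
LTS(Q): 9 reachable states
  v0 = a.a.(0 + 0) | a.(0 + 0 + b.0) | (b.(b.0 + b.0))\{b} | —a→ v1, —a→ v2
  v1 = a.(0 + 0) | a.(0 + 0 + b.0) | (b.(b.0 + b.0))\{b} | —a→ v3, —a→ v4
  v2 = a.a.(0 + 0) | (0 + 0 + b.0) | (b.(b.0 + b.0))\{b} | —a→ v4, —b→ v5
  v3 = (0 + 0) | a.(0 + 0 + b.0) | (b.(b.0 + b.0))\{b} | —a→ v6
  v4 = a.(0 + 0) | (0 + 0 + b.0) | (b.(b.0 + b.0))\{b} | —a→ v6, —b→ v7
  v5 = a.a.(0 + 0) | 0 | (b.(b.0 + b.0))\{b} | —a→ v7
  v6 = (0 + 0) | (0 + 0 + b.0) | (b.(b.0 + b.0))\{b} | —b→ v8
  v7 = a.(0 + 0) | 0 | (b.(b.0 + b.0))\{b} | —a→ v8
  v8 = (0 + 0) | 0 | (b.(b.0 + b.0))\{b} | ∅
Executing ac from P (initial set {u0}):
  step 1 (a): {u1, u2}
  step 2 (c): {u5}
  ✓ P
Executing ac from Q (initial set {v0}):
  step 1 (a): {v1, v2}
  step 2 (c): no successor for Q

traces(P) ≠ traces(Q) — witness ⟨ac⟩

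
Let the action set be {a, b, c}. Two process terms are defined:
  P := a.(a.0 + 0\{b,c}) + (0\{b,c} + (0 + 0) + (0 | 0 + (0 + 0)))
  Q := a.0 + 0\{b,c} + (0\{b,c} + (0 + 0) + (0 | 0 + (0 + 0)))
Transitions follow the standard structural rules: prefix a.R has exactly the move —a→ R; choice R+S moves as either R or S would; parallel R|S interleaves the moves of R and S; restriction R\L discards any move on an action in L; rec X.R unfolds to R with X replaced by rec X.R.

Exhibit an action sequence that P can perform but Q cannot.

LTS(P): 3 reachable states
  u0 = a.(a.0 + 0\{b,c}) + (0\{b,c} + (0 + 0) + (0 | 0 + (0 + 0))) :: =a=> u1
  u1 = a.0 + 0\{b,c} :: =a=> u2
  u2 = 0 :: (no moves)
LTS(Q): 2 reachable states
  v0 = a.0 + 0\{b,c} + (0\{b,c} + (0 + 0) + (0 | 0 + (0 + 0))) :: =a=> v1
  v1 = 0 :: (no moves)
Run σ = ⟨aa⟩ on P: start {u0}
  step 1 (a): {u1}
  step 2 (a): {u2}
  ✓ P
Run σ = ⟨aa⟩ on Q: start {v0}
  step 1 (a): {v1}
  step 2 (a): no successor for Q

aa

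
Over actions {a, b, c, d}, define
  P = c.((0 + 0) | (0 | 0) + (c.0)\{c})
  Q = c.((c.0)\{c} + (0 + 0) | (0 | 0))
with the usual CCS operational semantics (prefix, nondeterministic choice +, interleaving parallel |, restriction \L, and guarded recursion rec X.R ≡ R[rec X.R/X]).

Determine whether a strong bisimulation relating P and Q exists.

LTS(P): 2 reachable states
  s0 = c.((0 + 0) | (0 | 0) + (c.0)\{c}) ⊢ =c=> s1
  s1 = (0 + 0) | (0 | 0) + (c.0)\{c} ⊢ ·
LTS(Q): 2 reachable states
  t0 = c.((c.0)\{c} + (0 + 0) | (0 | 0)) ⊢ =c=> t1
  t1 = (c.0)\{c} + (0 + 0) | (0 | 0) ⊢ ·
Partition-refinement fixed point:
  B0 = {s0, t0}
  B1 = {s1, t1}
s0 ∈ B0, t0 ∈ B0 → same block

P ~ Q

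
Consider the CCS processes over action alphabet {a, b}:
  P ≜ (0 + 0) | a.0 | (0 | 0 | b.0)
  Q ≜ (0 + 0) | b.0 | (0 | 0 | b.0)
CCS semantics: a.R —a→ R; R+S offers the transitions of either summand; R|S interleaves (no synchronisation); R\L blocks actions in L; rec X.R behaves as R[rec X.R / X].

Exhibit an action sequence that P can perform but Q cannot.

a

LTS(P): 4 reachable states
  s0 = (0 + 0) | a.0 | (0 | 0 | b.0) :: -a-> s1, -b-> s2
  s1 = (0 + 0) | 0 | (0 | 0 | b.0) :: -b-> s3
  s2 = (0 + 0) | a.0 | (0 | 0 | 0) :: -a-> s3
  s3 = (0 + 0) | 0 | (0 | 0 | 0) :: deadlocked
LTS(Q): 4 reachable states
  t0 = (0 + 0) | b.0 | (0 | 0 | b.0) :: -b-> t1, -b-> t2
  t1 = (0 + 0) | 0 | (0 | 0 | b.0) :: -b-> t3
  t2 = (0 + 0) | b.0 | (0 | 0 | 0) :: -b-> t3
  t3 = (0 + 0) | 0 | (0 | 0 | 0) :: deadlocked
Executing a from P (initial set {s0}):
  after a @ step 1: {s1}
  — P admits the full trace.
Executing a from Q (initial set {t0}):
  after a @ step 1: ∅  — Q cannot continue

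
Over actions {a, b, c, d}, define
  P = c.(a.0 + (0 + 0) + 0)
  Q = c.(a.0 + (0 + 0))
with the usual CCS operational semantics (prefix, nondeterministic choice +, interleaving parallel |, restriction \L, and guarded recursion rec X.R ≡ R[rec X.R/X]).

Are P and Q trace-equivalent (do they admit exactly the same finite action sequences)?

trace-equivalent

P's transition system — 3 states:
  u0 = c.(a.0 + (0 + 0) + 0) :: -c-> u1
  u1 = a.0 + (0 + 0) + 0 :: -a-> u2
  u2 = 0 :: (no moves)
Q's transition system — 3 states:
  v0 = c.(a.0 + (0 + 0)) :: -c-> v1
  v1 = a.0 + (0 + 0) :: -a-> v2
  v2 = 0 :: (no moves)
Bisimilarity quotient blocks:
  B0 = {u0, v0}
  B1 = {u1, v1}
  B2 = {u2, v2}
u0 ∈ B0, v0 ∈ B0 → same block
Bisimilar ⇒ trace-equivalent.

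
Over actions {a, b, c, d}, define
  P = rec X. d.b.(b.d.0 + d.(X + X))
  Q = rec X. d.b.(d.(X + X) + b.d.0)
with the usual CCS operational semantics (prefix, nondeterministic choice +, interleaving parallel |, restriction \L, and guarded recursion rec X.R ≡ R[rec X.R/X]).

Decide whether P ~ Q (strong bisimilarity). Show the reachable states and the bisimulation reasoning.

bisimilar

Reachable graph of P (6 states):
  s0 = rec X. d.b.(b.d.0 + d.(X + X)) → —d→ s1
  s1 = b.(b.d.0 + d.((rec X. d.b.(b.d.0 + d.(X + X))) + (rec X. d.b.(b.d.0 + d.(X + X))))) → —b→ s2
  s2 = b.d.0 + d.((rec X. d.b.(b.d.0 + d.(X + X))) + (rec X. d.b.(b.d.0 + d.(X + X)))) → —b→ s3, —d→ s4
  s3 = d.0 → —d→ s5
  s4 = (rec X. d.b.(b.d.0 + d.(X + X))) + (rec X. d.b.(b.d.0 + d.(X + X))) → —d→ s1
  s5 = 0 → ∅
Reachable graph of Q (6 states):
  t0 = rec X. d.b.(d.(X + X) + b.d.0) → —d→ t1
  t1 = b.(d.((rec X. d.b.(d.(X + X) + b.d.0)) + (rec X. d.b.(d.(X + X) + b.d.0))) + b.d.0) → —b→ t2
  t2 = d.((rec X. d.b.(d.(X + X) + b.d.0)) + (rec X. d.b.(d.(X + X) + b.d.0))) + b.d.0 → —b→ t3, —d→ t4
  t3 = d.0 → —d→ t5
  t4 = (rec X. d.b.(d.(X + X) + b.d.0)) + (rec X. d.b.(d.(X + X) + b.d.0)) → —d→ t1
  t5 = 0 → ∅
Coarsest stable partition (strong bisimilarity classes):
  B0 = {s0, s4, t0, t4}
  B1 = {s1, t1}
  B2 = {s2, t2}
  B3 = {s3, t3}
  B4 = {s5, t5}
s0 ∈ B0, t0 ∈ B0 → same block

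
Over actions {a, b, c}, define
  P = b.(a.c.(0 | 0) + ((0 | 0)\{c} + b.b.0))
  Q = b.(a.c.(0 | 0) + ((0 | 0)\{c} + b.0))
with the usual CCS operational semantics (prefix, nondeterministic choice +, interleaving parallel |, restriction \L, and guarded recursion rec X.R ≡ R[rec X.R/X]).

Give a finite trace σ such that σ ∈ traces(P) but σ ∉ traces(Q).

bbb

P's transition system — 6 states:
  m0 = b.(a.c.(0 | 0) + ((0 | 0)\{c} + b.b.0)) → —b→ m1
  m1 = a.c.(0 | 0) + ((0 | 0)\{c} + b.b.0) → —a→ m2, —b→ m3
  m2 = c.(0 | 0) → —c→ m4
  m3 = b.0 → —b→ m5
  m4 = 0 | 0 → (no moves)
  m5 = 0 → (no moves)
Q's transition system — 5 states:
  n0 = b.(a.c.(0 | 0) + ((0 | 0)\{c} + b.0)) → —b→ n1
  n1 = a.c.(0 | 0) + ((0 | 0)\{c} + b.0) → —a→ n2, —b→ n3
  n2 = c.(0 | 0) → —c→ n4
  n3 = 0 → (no moves)
  n4 = 0 | 0 → (no moves)
Executing bbb from P (initial set {m0}):
  after b @ step 1: {m1}
  after b @ step 2: {m3}
  after b @ step 3: {m5}
  P completes σ.
Executing bbb from Q (initial set {n0}):
  after b @ step 1: {n1}
  after b @ step 2: {n3}
  after b @ step 3: ∅ (Q stuck)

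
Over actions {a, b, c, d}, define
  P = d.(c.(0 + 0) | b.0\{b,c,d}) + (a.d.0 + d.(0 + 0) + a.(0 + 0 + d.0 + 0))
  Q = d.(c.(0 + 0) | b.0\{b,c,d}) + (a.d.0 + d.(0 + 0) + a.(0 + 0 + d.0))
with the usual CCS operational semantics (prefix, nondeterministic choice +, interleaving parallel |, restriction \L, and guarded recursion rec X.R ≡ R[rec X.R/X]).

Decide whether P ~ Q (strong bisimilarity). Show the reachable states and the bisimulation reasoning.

Reachable graph of P (9 states):
  s0 = d.(c.(0 + 0) | b.0\{b,c,d}) + (a.d.0 + d.(0 + 0) + a.(0 + 0 + d.0 + 0)) | -a-> s1, -a-> s2, -d-> s3, -d-> s4
  s1 = 0 + 0 + d.0 + 0 | -d-> s5
  s2 = d.0 | -d-> s5
  s3 = 0 + 0 | ·
  s4 = c.(0 + 0) | b.0\{b,c,d} | -b-> s6, -c-> s7
  s5 = 0 | ·
  s6 = c.(0 + 0) | 0\{b,c,d} | -c-> s8
  s7 = (0 + 0) | b.0\{b,c,d} | -b-> s8
  s8 = (0 + 0) | 0\{b,c,d} | ·
Reachable graph of Q (9 states):
  t0 = d.(c.(0 + 0) | b.0\{b,c,d}) + (a.d.0 + d.(0 + 0) + a.(0 + 0 + d.0)) | -a-> t1, -a-> t2, -d-> t3, -d-> t4
  t1 = 0 + 0 + d.0 | -d-> t5
  t2 = d.0 | -d-> t5
  t3 = 0 + 0 | ·
  t4 = c.(0 + 0) | b.0\{b,c,d} | -b-> t6, -c-> t7
  t5 = 0 | ·
  t6 = c.(0 + 0) | 0\{b,c,d} | -c-> t8
  t7 = (0 + 0) | b.0\{b,c,d} | -b-> t8
  t8 = (0 + 0) | 0\{b,c,d} | ·
Partition-refinement fixed point:
  B0 = {s0, t0}
  B1 = {s1, s2, t1, t2}
  B2 = {s3, s5, s8, t3, t5, t8}
  B3 = {s4, t4}
  B4 = {s6, t6}
  B5 = {s7, t7}
s0 ∈ B0, t0 ∈ B0 → same block

YES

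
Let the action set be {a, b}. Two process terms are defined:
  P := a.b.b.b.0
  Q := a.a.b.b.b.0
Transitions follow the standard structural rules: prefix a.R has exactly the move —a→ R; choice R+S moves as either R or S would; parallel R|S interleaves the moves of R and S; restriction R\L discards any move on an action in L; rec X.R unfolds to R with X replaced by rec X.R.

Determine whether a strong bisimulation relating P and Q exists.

Reachable graph of P (5 states):
  p0 = a.b.b.b.0 | —a→ p1
  p1 = b.b.b.0 | —b→ p2
  p2 = b.b.0 | —b→ p3
  p3 = b.0 | —b→ p4
  p4 = 0 | ·
Reachable graph of Q (6 states):
  q0 = a.a.b.b.b.0 | —a→ q1
  q1 = a.b.b.b.0 | —a→ q2
  q2 = b.b.b.0 | —b→ q3
  q3 = b.b.0 | —b→ q4
  q4 = b.0 | —b→ q5
  q5 = 0 | ·
Bisimilarity quotient blocks:
  B0 = {p0, q1}
  B1 = {p1, q2}
  B2 = {p2, q3}
  B3 = {p3, q4}
  B4 = {p4, q5}
  B5 = {q0}
p0 ∈ B0, q0 ∈ B5 → different blocks

NO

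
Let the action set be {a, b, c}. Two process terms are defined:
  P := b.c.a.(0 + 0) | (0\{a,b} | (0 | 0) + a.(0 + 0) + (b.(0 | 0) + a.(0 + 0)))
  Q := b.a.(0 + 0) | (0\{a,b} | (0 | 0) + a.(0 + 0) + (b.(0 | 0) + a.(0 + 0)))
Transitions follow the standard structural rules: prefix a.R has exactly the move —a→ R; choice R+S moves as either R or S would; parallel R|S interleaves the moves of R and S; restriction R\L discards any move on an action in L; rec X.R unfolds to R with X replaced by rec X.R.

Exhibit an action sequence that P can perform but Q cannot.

LTS(P): 12 reachable states
  u0 = b.c.a.(0 + 0) | (0\{a,b} | (0 | 0) + a.(0 + 0) + (b.(0 | 0) + a.(0 + 0))) | —a→ u1, —b→ u2, —b→ u3
  u1 = b.c.a.(0 + 0) | (0 + 0) | —b→ u4
  u2 = b.c.a.(0 + 0) | (0 | 0) | —b→ u5
  u3 = c.a.(0 + 0) | (0\{a,b} | (0 | 0) + a.(0 + 0) + (b.(0 | 0) + a.(0 + 0))) | —a→ u4, —b→ u5, —c→ u6
  u4 = c.a.(0 + 0) | (0 + 0) | —c→ u7
  u5 = c.a.(0 + 0) | (0 | 0) | —c→ u8
  u6 = a.(0 + 0) | (0\{a,b} | (0 | 0) + a.(0 + 0) + (b.(0 | 0) + a.(0 + 0))) | —a→ u7, —a→ u9, —b→ u8
  u7 = a.(0 + 0) | (0 + 0) | —a→ u10
  u8 = a.(0 + 0) | (0 | 0) | —a→ u11
  u9 = (0 + 0) | (0\{a,b} | (0 | 0) + a.(0 + 0) + (b.(0 | 0) + a.(0 + 0))) | —a→ u10, —b→ u11
  u10 = (0 + 0) | (0 + 0) | stopped
  u11 = (0 + 0) | (0 | 0) | stopped
LTS(Q): 9 reachable states
  v0 = b.a.(0 + 0) | (0\{a,b} | (0 | 0) + a.(0 + 0) + (b.(0 | 0) + a.(0 + 0))) | —a→ v1, —b→ v2, —b→ v3
  v1 = b.a.(0 + 0) | (0 + 0) | —b→ v4
  v2 = a.(0 + 0) | (0\{a,b} | (0 | 0) + a.(0 + 0) + (b.(0 | 0) + a.(0 + 0))) | —a→ v4, —a→ v5, —b→ v6
  v3 = b.a.(0 + 0) | (0 | 0) | —b→ v6
  v4 = a.(0 + 0) | (0 + 0) | —a→ v7
  v5 = (0 + 0) | (0\{a,b} | (0 | 0) + a.(0 + 0) + (b.(0 | 0) + a.(0 + 0))) | —a→ v7, —b→ v8
  v6 = a.(0 + 0) | (0 | 0) | —a→ v8
  v7 = (0 + 0) | (0 + 0) | stopped
  v8 = (0 + 0) | (0 | 0) | stopped
Trace ⟨bc⟩ through P, begin at {u0}:
  after b @ step 1: {u2, u3}
  after c @ step 2: {u6}
  ✓ P
Trace ⟨bc⟩ through Q, begin at {v0}:
  after b @ step 1: {v2, v3}
  after c @ step 2: ∅  — Q cannot continue

bc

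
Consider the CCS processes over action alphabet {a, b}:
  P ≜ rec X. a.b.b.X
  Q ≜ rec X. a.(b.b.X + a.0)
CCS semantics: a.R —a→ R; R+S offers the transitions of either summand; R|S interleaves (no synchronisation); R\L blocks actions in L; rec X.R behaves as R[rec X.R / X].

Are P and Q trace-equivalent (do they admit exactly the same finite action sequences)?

Reachable graph of P (3 states):
  u0 = rec X. a.b.b.X ⊢ --a--▸ u1
  u1 = b.b.(rec X. a.b.b.X) ⊢ --b--▸ u2
  u2 = b.(rec X. a.b.b.X) ⊢ --b--▸ u0
Reachable graph of Q (4 states):
  v0 = rec X. a.(b.b.X + a.0) ⊢ --a--▸ v1
  v1 = b.b.(rec X. a.(b.b.X + a.0)) + a.0 ⊢ --a--▸ v2, --b--▸ v3
  v2 = 0 ⊢ ∅
  v3 = b.(rec X. a.(b.b.X + a.0)) ⊢ --b--▸ v0
Executing aa from Q (initial set {v0}):
  [1] a ⇒ {v1}
  [2] a ⇒ {v2}
  Q completes σ.
Executing aa from P (initial set {u0}):
  [1] a ⇒ {u1}
  [2] a ⇒ ∅ (P stuck)

traces(P) ≠ traces(Q) — witness ⟨aa⟩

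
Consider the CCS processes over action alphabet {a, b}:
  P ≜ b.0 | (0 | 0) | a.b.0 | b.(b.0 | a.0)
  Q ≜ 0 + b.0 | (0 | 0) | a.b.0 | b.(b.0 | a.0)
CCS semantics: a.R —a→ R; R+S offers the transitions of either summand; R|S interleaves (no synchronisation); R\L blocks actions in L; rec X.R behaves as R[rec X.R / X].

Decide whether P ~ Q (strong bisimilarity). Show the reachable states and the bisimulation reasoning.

P ~ Q

P's transition system — 30 states:
  u0 = b.0 | (0 | 0) | a.b.0 | b.(b.0 | a.0) ⊢ --a--▸ u1, --b--▸ u2, --b--▸ u3
  u1 = b.0 | (0 | 0) | b.0 | b.(b.0 | a.0) ⊢ --b--▸ u4, --b--▸ u5, --b--▸ u6
  u2 = 0 | (0 | 0) | a.b.0 | b.(b.0 | a.0) ⊢ --a--▸ u4, --b--▸ u7
  u3 = b.0 | (0 | 0) | a.b.0 | (b.0 | a.0) ⊢ --a--▸ u6, --a--▸ u8, --b--▸ u7, --b--▸ u9
  u4 = 0 | (0 | 0) | b.0 | b.(b.0 | a.0) ⊢ --b--▸ u10, --b--▸ u11
  u5 = b.0 | (0 | 0) | 0 | b.(b.0 | a.0) ⊢ --b--▸ u10, --b--▸ u12
  u6 = b.0 | (0 | 0) | b.0 | (b.0 | a.0) ⊢ --a--▸ u13, --b--▸ u11, --b--▸ u12, --b--▸ u14
  u7 = 0 | (0 | 0) | a.b.0 | (b.0 | a.0) ⊢ --a--▸ u11, --a--▸ u15, --b--▸ u16
  u8 = b.0 | (0 | 0) | a.b.0 | (b.0 | 0) ⊢ --a--▸ u13, --b--▸ u15, --b--▸ u17
  u9 = b.0 | (0 | 0) | a.b.0 | (0 | a.0) ⊢ --a--▸ u14, --a--▸ u17, --b--▸ u16
  u10 = 0 | (0 | 0) | 0 | b.(b.0 | a.0) ⊢ --b--▸ u18
  u11 = 0 | (0 | 0) | b.0 | (b.0 | a.0) ⊢ --a--▸ u19, --b--▸ u18, --b--▸ u20
  u12 = b.0 | (0 | 0) | 0 | (b.0 | a.0) ⊢ --a--▸ u21, --b--▸ u18, --b--▸ u22
  u13 = b.0 | (0 | 0) | b.0 | (b.0 | 0) ⊢ --b--▸ u19, --b--▸ u21, --b--▸ u23
  u14 = b.0 | (0 | 0) | b.0 | (0 | a.0) ⊢ --a--▸ u23, --b--▸ u20, --b--▸ u22
  u15 = 0 | (0 | 0) | a.b.0 | (b.0 | 0) ⊢ --a--▸ u19, --b--▸ u24
  u16 = 0 | (0 | 0) | a.b.0 | (0 | a.0) ⊢ --a--▸ u20, --a--▸ u24
  u17 = b.0 | (0 | 0) | a.b.0 | (0 | 0) ⊢ --a--▸ u23, --b--▸ u24
  u18 = 0 | (0 | 0) | 0 | (b.0 | a.0) ⊢ --a--▸ u25, --b--▸ u26
  u19 = 0 | (0 | 0) | b.0 | (b.0 | 0) ⊢ --b--▸ u25, --b--▸ u27
  u20 = 0 | (0 | 0) | b.0 | (0 | a.0) ⊢ --a--▸ u27, --b--▸ u26
  u21 = b.0 | (0 | 0) | 0 | (b.0 | 0) ⊢ --b--▸ u25, --b--▸ u28
  u22 = b.0 | (0 | 0) | 0 | (0 | a.0) ⊢ --a--▸ u28, --b--▸ u26
  u23 = b.0 | (0 | 0) | b.0 | (0 | 0) ⊢ --b--▸ u27, --b--▸ u28
  u24 = 0 | (0 | 0) | a.b.0 | (0 | 0) ⊢ --a--▸ u27
  u25 = 0 | (0 | 0) | 0 | (b.0 | 0) ⊢ --b--▸ u29
  u26 = 0 | (0 | 0) | 0 | (0 | a.0) ⊢ --a--▸ u29
  u27 = 0 | (0 | 0) | b.0 | (0 | 0) ⊢ --b--▸ u29
  u28 = b.0 | (0 | 0) | 0 | (0 | 0) ⊢ --b--▸ u29
  u29 = 0 | (0 | 0) | 0 | (0 | 0) ⊢ stopped
Q's transition system — 30 states:
  v0 = 0 + b.0 | (0 | 0) | a.b.0 | b.(b.0 | a.0) ⊢ --a--▸ v1, --b--▸ v2, --b--▸ v3
  v1 = b.0 | (0 | 0) | b.0 | b.(b.0 | a.0) ⊢ --b--▸ v4, --b--▸ v5, --b--▸ v6
  v2 = 0 | (0 | 0) | a.b.0 | b.(b.0 | a.0) ⊢ --a--▸ v4, --b--▸ v7
  v3 = b.0 | (0 | 0) | a.b.0 | (b.0 | a.0) ⊢ --a--▸ v6, --a--▸ v8, --b--▸ v7, --b--▸ v9
  v4 = 0 | (0 | 0) | b.0 | b.(b.0 | a.0) ⊢ --b--▸ v10, --b--▸ v11
  v5 = b.0 | (0 | 0) | 0 | b.(b.0 | a.0) ⊢ --b--▸ v10, --b--▸ v12
  v6 = b.0 | (0 | 0) | b.0 | (b.0 | a.0) ⊢ --a--▸ v13, --b--▸ v11, --b--▸ v12, --b--▸ v14
  v7 = 0 | (0 | 0) | a.b.0 | (b.0 | a.0) ⊢ --a--▸ v11, --a--▸ v15, --b--▸ v16
  v8 = b.0 | (0 | 0) | a.b.0 | (b.0 | 0) ⊢ --a--▸ v13, --b--▸ v15, --b--▸ v17
  v9 = b.0 | (0 | 0) | a.b.0 | (0 | a.0) ⊢ --a--▸ v14, --a--▸ v17, --b--▸ v16
  v10 = 0 | (0 | 0) | 0 | b.(b.0 | a.0) ⊢ --b--▸ v18
  v11 = 0 | (0 | 0) | b.0 | (b.0 | a.0) ⊢ --a--▸ v19, --b--▸ v18, --b--▸ v20
  v12 = b.0 | (0 | 0) | 0 | (b.0 | a.0) ⊢ --a--▸ v21, --b--▸ v18, --b--▸ v22
  v13 = b.0 | (0 | 0) | b.0 | (b.0 | 0) ⊢ --b--▸ v19, --b--▸ v21, --b--▸ v23
  v14 = b.0 | (0 | 0) | b.0 | (0 | a.0) ⊢ --a--▸ v23, --b--▸ v20, --b--▸ v22
  v15 = 0 | (0 | 0) | a.b.0 | (b.0 | 0) ⊢ --a--▸ v19, --b--▸ v24
  v16 = 0 | (0 | 0) | a.b.0 | (0 | a.0) ⊢ --a--▸ v20, --a--▸ v24
  v17 = b.0 | (0 | 0) | a.b.0 | (0 | 0) ⊢ --a--▸ v23, --b--▸ v24
  v18 = 0 | (0 | 0) | 0 | (b.0 | a.0) ⊢ --a--▸ v25, --b--▸ v26
  v19 = 0 | (0 | 0) | b.0 | (b.0 | 0) ⊢ --b--▸ v25, --b--▸ v27
  v20 = 0 | (0 | 0) | b.0 | (0 | a.0) ⊢ --a--▸ v27, --b--▸ v26
  v21 = b.0 | (0 | 0) | 0 | (b.0 | 0) ⊢ --b--▸ v25, --b--▸ v28
  v22 = b.0 | (0 | 0) | 0 | (0 | a.0) ⊢ --a--▸ v28, --b--▸ v26
  v23 = b.0 | (0 | 0) | b.0 | (0 | 0) ⊢ --b--▸ v27, --b--▸ v28
  v24 = 0 | (0 | 0) | a.b.0 | (0 | 0) ⊢ --a--▸ v27
  v25 = 0 | (0 | 0) | 0 | (b.0 | 0) ⊢ --b--▸ v29
  v26 = 0 | (0 | 0) | 0 | (0 | a.0) ⊢ --a--▸ v29
  v27 = 0 | (0 | 0) | b.0 | (0 | 0) ⊢ --b--▸ v29
  v28 = b.0 | (0 | 0) | 0 | (0 | 0) ⊢ --b--▸ v29
  v29 = 0 | (0 | 0) | 0 | (0 | 0) ⊢ stopped
Partition-refinement fixed point:
  B0 = {u0, v0}
  B1 = {u3, v3}
  B2 = {u6, v6}
  B3 = {u11, u12, u14, v11, v12, v14}
  B4 = {u19, u21, u23, v19, v21, v23}
  B5 = {u25, u27, u28, v25, v27, v28}
  B6 = {u29, v29}
  B7 = {u18, u20, u22, v18, v20, v22}
  B8 = {u26, v26}
  B9 = {u13, v13}
  B10 = {u8, v8}
  B11 = {u15, u17, v15, v17}
  B12 = {u24, v24}
  B13 = {u7, u9, v7, v9}
  B14 = {u16, v16}
  B15 = {u1, v1}
  B16 = {u4, u5, v4, v5}
  B17 = {u10, v10}
  B18 = {u2, v2}
u0 ∈ B0, v0 ∈ B0 → same block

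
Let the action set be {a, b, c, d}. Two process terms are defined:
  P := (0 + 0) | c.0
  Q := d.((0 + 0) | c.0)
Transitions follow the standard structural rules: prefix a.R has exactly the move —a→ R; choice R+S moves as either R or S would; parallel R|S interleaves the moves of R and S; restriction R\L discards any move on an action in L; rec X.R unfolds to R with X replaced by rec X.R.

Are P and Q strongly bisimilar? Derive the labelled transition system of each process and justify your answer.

P's transition system — 2 states:
  u0 = (0 + 0) | c.0 has moves --c--▸ u1
  u1 = (0 + 0) | 0 has moves deadlocked
Q's transition system — 3 states:
  v0 = d.((0 + 0) | c.0) has moves --d--▸ v1
  v1 = (0 + 0) | c.0 has moves --c--▸ v2
  v2 = (0 + 0) | 0 has moves deadlocked
Bisimilarity quotient blocks:
  B0 = {u0, v1}
  B1 = {u1, v2}
  B2 = {v0}
u0 ∈ B0, v0 ∈ B2 → different blocks

P ≁ Q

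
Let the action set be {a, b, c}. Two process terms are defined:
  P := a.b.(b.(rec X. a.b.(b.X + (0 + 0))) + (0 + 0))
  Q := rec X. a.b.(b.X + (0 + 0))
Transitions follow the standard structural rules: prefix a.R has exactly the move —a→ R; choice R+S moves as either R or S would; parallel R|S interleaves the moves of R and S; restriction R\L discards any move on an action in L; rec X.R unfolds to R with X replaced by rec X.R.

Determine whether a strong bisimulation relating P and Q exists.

YES

P's transition system — 4 states:
  m0 = a.b.(b.(rec X. a.b.(b.X + (0 + 0))) + (0 + 0)) ⊢ -a-> m1
  m1 = b.(b.(rec X. a.b.(b.X + (0 + 0))) + (0 + 0)) ⊢ -b-> m2
  m2 = b.(rec X. a.b.(b.X + (0 + 0))) + (0 + 0) ⊢ -b-> m3
  m3 = rec X. a.b.(b.X + (0 + 0)) ⊢ -a-> m1
Q's transition system — 3 states:
  n0 = rec X. a.b.(b.X + (0 + 0)) ⊢ -a-> n1
  n1 = b.(b.(rec X. a.b.(b.X + (0 + 0))) + (0 + 0)) ⊢ -b-> n2
  n2 = b.(rec X. a.b.(b.X + (0 + 0))) + (0 + 0) ⊢ -b-> n0
Partition-refinement fixed point:
  B0 = {m0, m3, n0}
  B1 = {m1, n1}
  B2 = {m2, n2}
m0 ∈ B0, n0 ∈ B0 → same block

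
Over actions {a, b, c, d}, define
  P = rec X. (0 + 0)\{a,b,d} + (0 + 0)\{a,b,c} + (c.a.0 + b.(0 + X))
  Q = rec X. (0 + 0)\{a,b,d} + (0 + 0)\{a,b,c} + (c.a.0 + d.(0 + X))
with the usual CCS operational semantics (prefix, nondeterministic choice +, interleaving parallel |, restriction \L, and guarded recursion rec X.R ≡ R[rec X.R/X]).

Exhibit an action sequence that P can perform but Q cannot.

Reachable graph of P (4 states):
  m0 = rec X. (0 + 0)\{a,b,d} + (0 + 0)\{a,b,c} + (c.a.0 + b.(0 + X)) → ··b··> m1, ··c··> m2
  m1 = 0 + (rec X. (0 + 0)\{a,b,d} + (0 + 0)\{a,b,c} + (c.a.0 + b.(0 + X))) → ··b··> m1, ··c··> m2
  m2 = a.0 → ··a··> m3
  m3 = 0 → deadlocked
Reachable graph of Q (4 states):
  n0 = rec X. (0 + 0)\{a,b,d} + (0 + 0)\{a,b,c} + (c.a.0 + d.(0 + X)) → ··c··> n1, ··d··> n2
  n1 = a.0 → ··a··> n3
  n2 = 0 + (rec X. (0 + 0)\{a,b,d} + (0 + 0)\{a,b,c} + (c.a.0 + d.(0 + X))) → ··c··> n1, ··d··> n2
  n3 = 0 → deadlocked
Run σ = ⟨b⟩ on P: start {m0}
  [1] b ⇒ {m1}
  — P admits the full trace.
Run σ = ⟨b⟩ on Q: start {n0}
  [1] b ⇒ ∅ (Q stuck)

b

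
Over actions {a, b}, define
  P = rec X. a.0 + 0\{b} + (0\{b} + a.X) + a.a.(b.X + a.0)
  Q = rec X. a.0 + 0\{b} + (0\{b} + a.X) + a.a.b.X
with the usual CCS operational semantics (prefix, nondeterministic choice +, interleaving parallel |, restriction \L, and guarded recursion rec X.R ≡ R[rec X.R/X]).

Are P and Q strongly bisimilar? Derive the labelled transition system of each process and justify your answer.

not bisimilar

LTS(P): 4 reachable states
  s0 = rec X. a.0 + 0\{b} + (0\{b} + a.X) + a.a.(b.X + a.0) | —a→ s0, —a→ s1, —a→ s2
  s1 = 0 | deadlocked
  s2 = a.(b.(rec X. a.0 + 0\{b} + (0\{b} + a.X) + a.a.(b.X + a.0)) + a.0) | —a→ s3
  s3 = b.(rec X. a.0 + 0\{b} + (0\{b} + a.X) + a.a.(b.X + a.0)) + a.0 | —a→ s1, —b→ s0
LTS(Q): 4 reachable states
  t0 = rec X. a.0 + 0\{b} + (0\{b} + a.X) + a.a.b.X | —a→ t0, —a→ t1, —a→ t2
  t1 = 0 | deadlocked
  t2 = a.b.(rec X. a.0 + 0\{b} + (0\{b} + a.X) + a.a.b.X) | —a→ t3
  t3 = b.(rec X. a.0 + 0\{b} + (0\{b} + a.X) + a.a.b.X) | —b→ t0
Bisimilarity quotient blocks:
  B0 = {s0}
  B1 = {s1, t1}
  B2 = {s2}
  B3 = {s3}
  B4 = {t0}
  B5 = {t2}
  B6 = {t3}
s0 ∈ B0, t0 ∈ B4 → different blocks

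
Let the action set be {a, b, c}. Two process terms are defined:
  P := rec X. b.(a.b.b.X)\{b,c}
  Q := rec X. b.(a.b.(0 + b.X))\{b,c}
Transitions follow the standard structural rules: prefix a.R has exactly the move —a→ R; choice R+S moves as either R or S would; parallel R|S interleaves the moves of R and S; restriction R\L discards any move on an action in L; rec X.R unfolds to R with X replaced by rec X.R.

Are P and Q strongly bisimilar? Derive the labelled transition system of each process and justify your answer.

Reachable graph of P (3 states):
  s0 = rec X. b.(a.b.b.X)\{b,c} → -b-> s1
  s1 = (a.b.b.(rec X. b.(a.b.b.X)\{b,c}))\{b,c} → -a-> s2
  s2 = (b.b.(rec X. b.(a.b.b.X)\{b,c}))\{b,c} → stopped
Reachable graph of Q (3 states):
  t0 = rec X. b.(a.b.(0 + b.X))\{b,c} → -b-> t1
  t1 = (a.b.(0 + b.(rec X. b.(a.b.(0 + b.X))\{b,c})))\{b,c} → -a-> t2
  t2 = (b.(0 + b.(rec X. b.(a.b.(0 + b.X))\{b,c})))\{b,c} → stopped
Coarsest stable partition (strong bisimilarity classes):
  B0 = {s0, t0}
  B1 = {s1, t1}
  B2 = {s2, t2}
s0 ∈ B0, t0 ∈ B0 → same block

bisimilar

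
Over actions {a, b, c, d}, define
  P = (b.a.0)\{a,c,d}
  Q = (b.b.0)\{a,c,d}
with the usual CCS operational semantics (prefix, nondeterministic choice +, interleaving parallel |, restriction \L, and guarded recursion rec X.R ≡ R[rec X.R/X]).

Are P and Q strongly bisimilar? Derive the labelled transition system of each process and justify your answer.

P's transition system — 2 states:
  m0 = (b.a.0)\{a,c,d} | ··b··> m1
  m1 = (a.0)\{a,c,d} | ·
Q's transition system — 3 states:
  n0 = (b.b.0)\{a,c,d} | ··b··> n1
  n1 = (b.0)\{a,c,d} | ··b··> n2
  n2 = 0\{a,c,d} | ·
Bisimilarity quotient blocks:
  B0 = {m0, n1}
  B1 = {m1, n2}
  B2 = {n0}
m0 ∈ B0, n0 ∈ B2 → different blocks

NO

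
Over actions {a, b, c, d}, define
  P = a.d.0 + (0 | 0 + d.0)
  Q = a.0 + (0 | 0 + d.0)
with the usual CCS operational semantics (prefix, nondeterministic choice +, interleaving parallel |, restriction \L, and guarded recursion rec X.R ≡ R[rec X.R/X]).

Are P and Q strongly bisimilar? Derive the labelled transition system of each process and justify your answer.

not bisimilar

LTS(P): 3 reachable states
  s0 = a.d.0 + (0 | 0 + d.0) has moves --a--▸ s1, --d--▸ s2
  s1 = d.0 has moves --d--▸ s2
  s2 = 0 has moves deadlocked
LTS(Q): 2 reachable states
  t0 = a.0 + (0 | 0 + d.0) has moves --a--▸ t1, --d--▸ t1
  t1 = 0 has moves deadlocked
Coarsest stable partition (strong bisimilarity classes):
  B0 = {s0}
  B1 = {s2, t1}
  B2 = {s1}
  B3 = {t0}
s0 ∈ B0, t0 ∈ B3 → different blocks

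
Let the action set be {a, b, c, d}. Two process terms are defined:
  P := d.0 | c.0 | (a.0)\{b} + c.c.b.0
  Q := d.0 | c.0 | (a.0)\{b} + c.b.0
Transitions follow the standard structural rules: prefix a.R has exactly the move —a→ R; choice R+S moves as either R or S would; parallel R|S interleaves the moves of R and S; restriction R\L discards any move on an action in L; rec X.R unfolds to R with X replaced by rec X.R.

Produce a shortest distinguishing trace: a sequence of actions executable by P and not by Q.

P's transition system — 11 states:
  p0 = d.0 | c.0 | (a.0)\{b} + c.c.b.0 | =a=> p1, =c=> p2, =c=> p3, =d=> p4
  p1 = d.0 | c.0 | 0\{b} | =c=> p5, =d=> p6
  p2 = c.b.0 | =c=> p7
  p3 = d.0 | 0 | (a.0)\{b} | =a=> p5, =d=> p8
  p4 = 0 | c.0 | (a.0)\{b} | =a=> p6, =c=> p8
  p5 = d.0 | 0 | 0\{b} | =d=> p9
  p6 = 0 | c.0 | 0\{b} | =c=> p9
  p7 = b.0 | =b=> p10
  p8 = 0 | 0 | (a.0)\{b} | =a=> p9
  p9 = 0 | 0 | 0\{b} | ·
  p10 = 0 | ·
Q's transition system — 10 states:
  q0 = d.0 | c.0 | (a.0)\{b} + c.b.0 | =a=> q1, =c=> q2, =c=> q3, =d=> q4
  q1 = d.0 | c.0 | 0\{b} | =c=> q5, =d=> q6
  q2 = b.0 | =b=> q7
  q3 = d.0 | 0 | (a.0)\{b} | =a=> q5, =d=> q8
  q4 = 0 | c.0 | (a.0)\{b} | =a=> q6, =c=> q8
  q5 = d.0 | 0 | 0\{b} | =d=> q9
  q6 = 0 | c.0 | 0\{b} | =c=> q9
  q7 = 0 | ·
  q8 = 0 | 0 | (a.0)\{b} | =a=> q9
  q9 = 0 | 0 | 0\{b} | ·
Run σ = ⟨cc⟩ on P: start {p0}
  step 1 (c): {p2, p3}
  step 2 (c): {p7}
  ✓ P
Run σ = ⟨cc⟩ on Q: start {q0}
  step 1 (c): {q2, q3}
  step 2 (c): no successor for Q

cc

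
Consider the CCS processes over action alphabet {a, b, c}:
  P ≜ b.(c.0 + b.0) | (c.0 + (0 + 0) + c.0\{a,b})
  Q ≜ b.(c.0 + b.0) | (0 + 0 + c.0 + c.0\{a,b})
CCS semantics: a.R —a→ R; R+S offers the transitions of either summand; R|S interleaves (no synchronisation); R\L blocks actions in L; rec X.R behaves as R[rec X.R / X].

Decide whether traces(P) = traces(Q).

traces(P) = traces(Q)

P's transition system — 9 states:
  u0 = b.(c.0 + b.0) | (c.0 + (0 + 0) + c.0\{a,b}) ⊢ --b--▸ u1, --c--▸ u2, --c--▸ u3
  u1 = (c.0 + b.0) | (c.0 + (0 + 0) + c.0\{a,b}) ⊢ --b--▸ u4, --c--▸ u4, --c--▸ u5, --c--▸ u6
  u2 = b.(c.0 + b.0) | 0 ⊢ --b--▸ u5
  u3 = b.(c.0 + b.0) | 0\{a,b} ⊢ --b--▸ u6
  u4 = 0 | (c.0 + (0 + 0) + c.0\{a,b}) ⊢ --c--▸ u7, --c--▸ u8
  u5 = (c.0 + b.0) | 0 ⊢ --b--▸ u7, --c--▸ u7
  u6 = (c.0 + b.0) | 0\{a,b} ⊢ --b--▸ u8, --c--▸ u8
  u7 = 0 | 0 ⊢ ∅
  u8 = 0 | 0\{a,b} ⊢ ∅
Q's transition system — 9 states:
  v0 = b.(c.0 + b.0) | (0 + 0 + c.0 + c.0\{a,b}) ⊢ --b--▸ v1, --c--▸ v2, --c--▸ v3
  v1 = (c.0 + b.0) | (0 + 0 + c.0 + c.0\{a,b}) ⊢ --b--▸ v4, --c--▸ v4, --c--▸ v5, --c--▸ v6
  v2 = b.(c.0 + b.0) | 0 ⊢ --b--▸ v5
  v3 = b.(c.0 + b.0) | 0\{a,b} ⊢ --b--▸ v6
  v4 = 0 | (0 + 0 + c.0 + c.0\{a,b}) ⊢ --c--▸ v7, --c--▸ v8
  v5 = (c.0 + b.0) | 0 ⊢ --b--▸ v7, --c--▸ v7
  v6 = (c.0 + b.0) | 0\{a,b} ⊢ --b--▸ v8, --c--▸ v8
  v7 = 0 | 0 ⊢ ∅
  v8 = 0 | 0\{a,b} ⊢ ∅
Bisimilarity quotient blocks:
  B0 = {u0, v0}
  B1 = {u2, u3, v2, v3}
  B2 = {u5, u6, v5, v6}
  B3 = {u7, u8, v7, v8}
  B4 = {u1, v1}
  B5 = {u4, v4}
u0 ∈ B0, v0 ∈ B0 → same block
Bisimilar ⇒ trace-equivalent.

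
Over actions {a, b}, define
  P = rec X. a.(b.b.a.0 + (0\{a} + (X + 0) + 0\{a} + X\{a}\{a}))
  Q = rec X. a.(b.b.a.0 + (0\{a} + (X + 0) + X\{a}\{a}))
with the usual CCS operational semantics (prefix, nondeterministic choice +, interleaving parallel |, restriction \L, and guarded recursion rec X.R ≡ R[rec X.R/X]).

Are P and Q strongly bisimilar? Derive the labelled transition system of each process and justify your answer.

LTS(P): 5 reachable states
  u0 = rec X. a.(b.b.a.0 + (0\{a} + (X + 0) + 0\{a} + X\{a}\{a})) :: —a→ u1
  u1 = b.b.a.0 + (0\{a} + ((rec X. a.(b.b.a.0 + (0\{a} + (X + 0) + 0\{a} + X\{a}\{a}))) + 0) + 0\{a} + (rec X. a.(b.b.a.0 + (0\{a} + (X + 0) + 0\{a} + X\{a}\{a})))\{a}\{a}) :: —a→ u1, —b→ u2
  u2 = b.a.0 :: —b→ u3
  u3 = a.0 :: —a→ u4
  u4 = 0 :: ∅
LTS(Q): 5 reachable states
  v0 = rec X. a.(b.b.a.0 + (0\{a} + (X + 0) + X\{a}\{a})) :: —a→ v1
  v1 = b.b.a.0 + (0\{a} + ((rec X. a.(b.b.a.0 + (0\{a} + (X + 0) + X\{a}\{a}))) + 0) + (rec X. a.(b.b.a.0 + (0\{a} + (X + 0) + X\{a}\{a})))\{a}\{a}) :: —a→ v1, —b→ v2
  v2 = b.a.0 :: —b→ v3
  v3 = a.0 :: —a→ v4
  v4 = 0 :: ∅
Coarsest stable partition (strong bisimilarity classes):
  B0 = {u0, v0}
  B1 = {u1, v1}
  B2 = {u2, v2}
  B3 = {u3, v3}
  B4 = {u4, v4}
u0 ∈ B0, v0 ∈ B0 → same block

bisimilar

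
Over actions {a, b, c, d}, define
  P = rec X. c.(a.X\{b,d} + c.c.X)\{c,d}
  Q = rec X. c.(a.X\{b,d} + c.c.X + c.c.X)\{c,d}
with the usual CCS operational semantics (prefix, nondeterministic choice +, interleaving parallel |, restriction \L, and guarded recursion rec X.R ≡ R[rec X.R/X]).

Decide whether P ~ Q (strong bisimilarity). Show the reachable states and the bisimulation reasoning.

Reachable graph of P (3 states):
  m0 = rec X. c.(a.X\{b,d} + c.c.X)\{c,d} → =c=> m1
  m1 = (a.(rec X. c.(a.X\{b,d} + c.c.X)\{c,d})\{b,d} + c.c.(rec X. c.(a.X\{b,d} + c.c.X)\{c,d}))\{c,d} → =a=> m2
  m2 = (rec X. c.(a.X\{b,d} + c.c.X)\{c,d})\{b,d}\{c,d} → deadlocked
Reachable graph of Q (3 states):
  n0 = rec X. c.(a.X\{b,d} + c.c.X + c.c.X)\{c,d} → =c=> n1
  n1 = (a.(rec X. c.(a.X\{b,d} + c.c.X + c.c.X)\{c,d})\{b,d} + c.c.(rec X. c.(a.X\{b,d} + c.c.X + c.c.X)\{c,d}) + c.c.(rec X. c.(a.X\{b,d} + c.c.X + c.c.X)\{c,d}))\{c,d} → =a=> n2
  n2 = (rec X. c.(a.X\{b,d} + c.c.X + c.c.X)\{c,d})\{b,d}\{c,d} → deadlocked
Coarsest stable partition (strong bisimilarity classes):
  B0 = {m0, n0}
  B1 = {m1, n1}
  B2 = {m2, n2}
m0 ∈ B0, n0 ∈ B0 → same block

YES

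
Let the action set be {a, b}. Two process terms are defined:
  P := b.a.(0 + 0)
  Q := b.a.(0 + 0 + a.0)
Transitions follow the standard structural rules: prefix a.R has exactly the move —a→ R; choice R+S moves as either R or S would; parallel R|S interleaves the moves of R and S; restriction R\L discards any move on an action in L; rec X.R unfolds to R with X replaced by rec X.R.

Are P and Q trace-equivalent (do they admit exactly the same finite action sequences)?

trace-distinct — witness ⟨baa⟩

LTS(P): 3 reachable states
  s0 = b.a.(0 + 0) | --b--▸ s1
  s1 = a.(0 + 0) | --a--▸ s2
  s2 = 0 + 0 | ∅
LTS(Q): 4 reachable states
  t0 = b.a.(0 + 0 + a.0) | --b--▸ t1
  t1 = a.(0 + 0 + a.0) | --a--▸ t2
  t2 = 0 + 0 + a.0 | --a--▸ t3
  t3 = 0 | ∅
Trace ⟨baa⟩ through Q, begin at {t0}:
  after b @ step 1: {t1}
  after a @ step 2: {t2}
  after a @ step 3: {t3}
  — Q admits the full trace.
Trace ⟨baa⟩ through P, begin at {s0}:
  after b @ step 1: {s1}
  after a @ step 2: {s2}
  after a @ step 3: no successor for P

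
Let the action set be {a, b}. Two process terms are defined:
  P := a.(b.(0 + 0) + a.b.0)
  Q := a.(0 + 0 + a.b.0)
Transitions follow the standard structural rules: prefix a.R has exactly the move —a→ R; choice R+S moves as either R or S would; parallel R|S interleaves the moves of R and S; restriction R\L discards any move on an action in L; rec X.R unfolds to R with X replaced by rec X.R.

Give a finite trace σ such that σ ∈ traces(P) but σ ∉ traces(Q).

Reachable graph of P (5 states):
  s0 = a.(b.(0 + 0) + a.b.0) ⊢ —a→ s1
  s1 = b.(0 + 0) + a.b.0 ⊢ —a→ s2, —b→ s3
  s2 = b.0 ⊢ —b→ s4
  s3 = 0 + 0 ⊢ deadlocked
  s4 = 0 ⊢ deadlocked
Reachable graph of Q (4 states):
  t0 = a.(0 + 0 + a.b.0) ⊢ —a→ t1
  t1 = 0 + 0 + a.b.0 ⊢ —a→ t2
  t2 = b.0 ⊢ —b→ t3
  t3 = 0 ⊢ deadlocked
Trace ⟨ab⟩ through P, begin at {s0}:
  step 1 (a): {s1}
  step 2 (b): {s3}
  ✓ P
Trace ⟨ab⟩ through Q, begin at {t0}:
  step 1 (a): {t1}
  step 2 (b): ∅  — Q cannot continue

ab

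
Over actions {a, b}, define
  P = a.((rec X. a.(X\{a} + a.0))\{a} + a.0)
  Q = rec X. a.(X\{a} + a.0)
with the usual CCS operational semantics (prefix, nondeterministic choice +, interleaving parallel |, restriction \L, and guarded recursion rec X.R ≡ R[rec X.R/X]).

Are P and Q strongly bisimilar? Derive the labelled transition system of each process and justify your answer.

Reachable graph of P (3 states):
  p0 = a.((rec X. a.(X\{a} + a.0))\{a} + a.0) ⊢ —a→ p1
  p1 = (rec X. a.(X\{a} + a.0))\{a} + a.0 ⊢ —a→ p2
  p2 = 0 ⊢ (no moves)
Reachable graph of Q (3 states):
  q0 = rec X. a.(X\{a} + a.0) ⊢ —a→ q1
  q1 = (rec X. a.(X\{a} + a.0))\{a} + a.0 ⊢ —a→ q2
  q2 = 0 ⊢ (no moves)
Coarsest stable partition (strong bisimilarity classes):
  B0 = {p0, q0}
  B1 = {p1, q1}
  B2 = {p2, q2}
p0 ∈ B0, q0 ∈ B0 → same block

P ~ Q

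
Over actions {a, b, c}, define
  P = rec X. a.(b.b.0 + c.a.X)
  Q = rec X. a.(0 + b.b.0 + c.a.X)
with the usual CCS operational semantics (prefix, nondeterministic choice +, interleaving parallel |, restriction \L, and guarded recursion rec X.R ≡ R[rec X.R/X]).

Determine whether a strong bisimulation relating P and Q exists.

bisimilar

P's transition system — 5 states:
  s0 = rec X. a.(b.b.0 + c.a.X) has moves ··a··> s1
  s1 = b.b.0 + c.a.(rec X. a.(b.b.0 + c.a.X)) has moves ··b··> s2, ··c··> s3
  s2 = b.0 has moves ··b··> s4
  s3 = a.(rec X. a.(b.b.0 + c.a.X)) has moves ··a··> s0
  s4 = 0 has moves stopped
Q's transition system — 5 states:
  t0 = rec X. a.(0 + b.b.0 + c.a.X) has moves ··a··> t1
  t1 = 0 + b.b.0 + c.a.(rec X. a.(0 + b.b.0 + c.a.X)) has moves ··b··> t2, ··c··> t3
  t2 = b.0 has moves ··b··> t4
  t3 = a.(rec X. a.(0 + b.b.0 + c.a.X)) has moves ··a··> t0
  t4 = 0 has moves stopped
Partition-refinement fixed point:
  B0 = {s0, t0}
  B1 = {s1, t1}
  B2 = {s3, t3}
  B3 = {s2, t2}
  B4 = {s4, t4}
s0 ∈ B0, t0 ∈ B0 → same block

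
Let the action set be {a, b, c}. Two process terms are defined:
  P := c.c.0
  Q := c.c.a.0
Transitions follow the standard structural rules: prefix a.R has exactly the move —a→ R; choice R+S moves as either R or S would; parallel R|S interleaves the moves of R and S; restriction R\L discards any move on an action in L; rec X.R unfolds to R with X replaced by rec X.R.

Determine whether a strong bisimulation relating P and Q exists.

P's transition system — 3 states:
  p0 = c.c.0 → --c--▸ p1
  p1 = c.0 → --c--▸ p2
  p2 = 0 → ·
Q's transition system — 4 states:
  q0 = c.c.a.0 → --c--▸ q1
  q1 = c.a.0 → --c--▸ q2
  q2 = a.0 → --a--▸ q3
  q3 = 0 → ·
Bisimilarity quotient blocks:
  B0 = {p0}
  B1 = {p1}
  B2 = {p2, q3}
  B3 = {q0}
  B4 = {q1}
  B5 = {q2}
p0 ∈ B0, q0 ∈ B3 → different blocks

not bisimilar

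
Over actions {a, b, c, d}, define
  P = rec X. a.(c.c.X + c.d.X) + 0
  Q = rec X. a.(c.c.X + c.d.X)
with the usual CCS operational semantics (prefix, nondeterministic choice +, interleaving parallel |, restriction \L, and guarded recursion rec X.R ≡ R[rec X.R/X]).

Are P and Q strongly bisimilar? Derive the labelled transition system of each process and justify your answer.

P's transition system — 4 states:
  m0 = rec X. a.(c.c.X + c.d.X) + 0 ⊢ =a=> m1
  m1 = c.c.(rec X. a.(c.c.X + c.d.X) + 0) + c.d.(rec X. a.(c.c.X + c.d.X) + 0) ⊢ =c=> m2, =c=> m3
  m2 = c.(rec X. a.(c.c.X + c.d.X) + 0) ⊢ =c=> m0
  m3 = d.(rec X. a.(c.c.X + c.d.X) + 0) ⊢ =d=> m0
Q's transition system — 4 states:
  n0 = rec X. a.(c.c.X + c.d.X) ⊢ =a=> n1
  n1 = c.c.(rec X. a.(c.c.X + c.d.X)) + c.d.(rec X. a.(c.c.X + c.d.X)) ⊢ =c=> n2, =c=> n3
  n2 = c.(rec X. a.(c.c.X + c.d.X)) ⊢ =c=> n0
  n3 = d.(rec X. a.(c.c.X + c.d.X)) ⊢ =d=> n0
Coarsest stable partition (strong bisimilarity classes):
  B0 = {m0, n0}
  B1 = {m1, n1}
  B2 = {m2, n2}
  B3 = {m3, n3}
m0 ∈ B0, n0 ∈ B0 → same block

P ~ Q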